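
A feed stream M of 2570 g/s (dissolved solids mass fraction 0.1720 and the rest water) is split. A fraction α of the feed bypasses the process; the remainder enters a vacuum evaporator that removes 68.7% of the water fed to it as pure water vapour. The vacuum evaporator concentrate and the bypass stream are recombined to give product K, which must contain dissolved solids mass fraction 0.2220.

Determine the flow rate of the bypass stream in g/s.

All 2570×0.172 = 442.04 g/s of dissolved solids reaches K, so K = 442.04/0.222 = 1991.2 g/s and vapour = 578.83 g/s.
The evaporator receives (1−α)·2570 of feed at 0.828 water and removes 0.687 of that water:
0.687×0.828×(1−α)×2570 = 578.83
(1−α) = 578.83/1461.9 = 0.3959;  α = 0.6041.
Bypass flow = 0.6041×2570 = 1552.4 g/s.

1552 g/s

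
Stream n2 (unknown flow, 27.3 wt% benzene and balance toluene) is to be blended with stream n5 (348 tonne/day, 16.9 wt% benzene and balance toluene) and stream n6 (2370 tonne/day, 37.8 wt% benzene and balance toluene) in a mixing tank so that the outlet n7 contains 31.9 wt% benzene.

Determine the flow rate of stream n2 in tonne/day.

1905 tonne/day

Let n2 be the unknown flow. Total out = 2718 + n2.
benzene balance: 954.67 + 0.273·n2 = 0.319·(2718 + n2)
(0.273 − 0.319)·n2 = 0.319×2718 − 954.67 = -87.63
n2 = -87.63 / -0.046 = 1905 tonne/day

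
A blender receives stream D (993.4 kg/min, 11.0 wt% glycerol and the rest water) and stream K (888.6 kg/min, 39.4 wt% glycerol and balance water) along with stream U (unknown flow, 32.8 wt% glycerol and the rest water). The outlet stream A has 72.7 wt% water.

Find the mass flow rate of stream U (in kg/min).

Let U be the unknown flow. Total out = 1882 + U.
water balance: 1422.6 + 0.672·U = 0.727·(1882 + U)
(0.672 − 0.727)·U = 0.727×1882 − 1422.6 = -54.404
U = -54.404 / -0.055 = 989.16 kg/min

989.2 kg/min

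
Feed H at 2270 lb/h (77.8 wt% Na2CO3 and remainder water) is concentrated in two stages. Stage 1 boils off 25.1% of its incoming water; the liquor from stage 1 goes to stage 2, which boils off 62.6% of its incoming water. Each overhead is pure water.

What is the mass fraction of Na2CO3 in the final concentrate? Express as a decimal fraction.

0.926

water in feed = 2270×0.222 = 503.94 lb/h.
After stage 1: water left = (1−0.251)×503.94 = 377.45; stream total = 2143.5 lb/h.
After stage 2: water left = (1−0.626)×377.45 = 141.17; final concentrate = 1907.2 lb/h.
Na2CO3 fraction = 1766.1/1907.2 = 0.926.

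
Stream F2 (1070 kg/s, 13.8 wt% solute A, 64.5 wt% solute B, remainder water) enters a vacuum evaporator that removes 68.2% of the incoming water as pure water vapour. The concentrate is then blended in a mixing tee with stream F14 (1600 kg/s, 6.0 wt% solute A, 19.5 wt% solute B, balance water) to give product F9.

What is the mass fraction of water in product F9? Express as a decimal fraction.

Vapour removed = 0.682×0.217×1070 = 158.35 kg/s; concentrate = 911.65 kg/s.
water reaching the mixer = 73.836 (from concentrate) + 1600×0.745 = 1265.8 kg/s.
Product flow = 911.65 + 1600 = 2511.6 kg/s; water fraction = 0.504.

0.504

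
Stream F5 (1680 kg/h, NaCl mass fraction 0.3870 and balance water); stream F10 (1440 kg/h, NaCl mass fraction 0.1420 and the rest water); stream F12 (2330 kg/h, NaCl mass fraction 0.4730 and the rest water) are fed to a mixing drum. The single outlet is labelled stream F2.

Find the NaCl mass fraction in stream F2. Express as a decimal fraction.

Total flow out = 1680 + 1440 + 2330 = 5450 kg/h.
NaCl in = 1680×0.387 + 1440×0.142 + 2330×0.473 = 1956.7 kg/h.
NaCl mass fraction in F2 = 1956.7/5450 = 0.3590.

0.3590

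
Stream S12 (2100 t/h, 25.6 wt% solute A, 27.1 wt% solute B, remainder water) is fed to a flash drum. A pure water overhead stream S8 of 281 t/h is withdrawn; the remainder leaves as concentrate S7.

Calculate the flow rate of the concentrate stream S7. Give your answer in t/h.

1819 t/h

Concentrate = 2100 − 281 = 1819 t/h.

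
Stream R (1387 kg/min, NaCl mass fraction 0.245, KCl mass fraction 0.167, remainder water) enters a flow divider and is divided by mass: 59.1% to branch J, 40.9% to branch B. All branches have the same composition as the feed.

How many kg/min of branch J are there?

Branch J flow = 0.591×1387 = 819.72 kg/min.

819.7 kg/min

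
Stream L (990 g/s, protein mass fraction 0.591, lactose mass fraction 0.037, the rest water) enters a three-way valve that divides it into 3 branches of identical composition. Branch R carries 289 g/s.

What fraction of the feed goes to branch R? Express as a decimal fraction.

Fraction to R = 289/990 = 0.2919.

0.292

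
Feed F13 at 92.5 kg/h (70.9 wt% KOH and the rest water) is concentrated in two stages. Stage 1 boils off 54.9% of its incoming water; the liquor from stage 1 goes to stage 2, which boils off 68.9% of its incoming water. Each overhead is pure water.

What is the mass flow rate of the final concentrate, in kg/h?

water in feed = 92.5×0.291 = 26.917 kg/h.
After stage 1: water left = (1−0.549)×26.917 = 12.14; stream total = 77.722 kg/h.
After stage 2: water left = (1−0.689)×12.14 = 3.7755; final concentrate = 69.358 kg/h.

69.36 kg/h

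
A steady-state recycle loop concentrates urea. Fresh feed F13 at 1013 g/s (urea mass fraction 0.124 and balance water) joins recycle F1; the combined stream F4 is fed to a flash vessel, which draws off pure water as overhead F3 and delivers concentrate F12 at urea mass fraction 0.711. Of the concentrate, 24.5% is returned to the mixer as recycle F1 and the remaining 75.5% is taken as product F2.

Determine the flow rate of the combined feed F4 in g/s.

Overall urea balance (none leaves overhead): urea in fresh feed = urea in product, i.e. 1013×0.124 = (1−0.245)·F12·0.711.
F12 = 125.61/(0.711×0.755) = 234 g/s.
Recycle F1 = 0.245×234 = 57.33 g/s.
Combined feed F4 = 1013 + 57.33 = 1070.3 g/s.

1070 g/s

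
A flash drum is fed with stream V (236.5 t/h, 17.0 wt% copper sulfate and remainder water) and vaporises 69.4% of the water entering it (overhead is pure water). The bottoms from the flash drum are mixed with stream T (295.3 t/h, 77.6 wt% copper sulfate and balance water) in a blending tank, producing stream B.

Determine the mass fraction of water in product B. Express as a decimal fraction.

0.319

Vapour removed = 0.694×0.830×236.5 = 136.23 t/h; concentrate = 100.27 t/h.
water reaching the mixer = 60.066 (from concentrate) + 295.3×0.224 = 126.21 t/h.
Product flow = 100.27 + 295.3 = 395.57 t/h; water fraction = 0.319.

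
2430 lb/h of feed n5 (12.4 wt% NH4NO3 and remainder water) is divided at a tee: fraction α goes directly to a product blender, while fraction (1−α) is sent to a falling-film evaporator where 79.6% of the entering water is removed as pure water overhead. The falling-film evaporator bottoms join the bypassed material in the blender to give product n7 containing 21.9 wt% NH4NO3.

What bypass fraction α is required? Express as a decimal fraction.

All 2430×0.124 = 301.32 lb/h of NH4NO3 reaches n7, so n7 = 301.32/0.219 = 1375.9 lb/h and vapour = 1054.1 lb/h.
The evaporator receives (1−α)·2430 of feed at 0.876 water and removes 0.796 of that water:
0.796×0.876×(1−α)×2430 = 1054.1
(1−α) = 1054.1/1694.4 = 0.6221;  α = 0.3779.

0.378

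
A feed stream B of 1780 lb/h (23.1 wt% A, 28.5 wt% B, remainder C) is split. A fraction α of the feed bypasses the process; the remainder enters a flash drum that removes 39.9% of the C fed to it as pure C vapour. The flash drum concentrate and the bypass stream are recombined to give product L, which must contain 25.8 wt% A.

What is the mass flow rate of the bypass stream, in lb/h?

All 1780×0.231 = 411.18 lb/h of A reaches L, so L = 411.18/0.258 = 1593.7 lb/h and vapour = 186.28 lb/h.
The evaporator receives (1−α)·1780 of feed at 0.484 C and removes 0.399 of that C:
0.399×0.484×(1−α)×1780 = 186.28
(1−α) = 186.28/343.75 = 0.5419;  α = 0.4581.
Bypass flow = 0.4581×1780 = 815.4 lb/h.

815.4 lb/h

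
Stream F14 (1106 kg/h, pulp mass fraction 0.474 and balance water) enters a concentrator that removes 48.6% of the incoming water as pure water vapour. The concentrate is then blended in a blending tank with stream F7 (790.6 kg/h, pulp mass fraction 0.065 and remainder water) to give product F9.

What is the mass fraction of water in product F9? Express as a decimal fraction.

0.643

Vapour removed = 0.486×0.526×1106 = 282.73 kg/h; concentrate = 823.27 kg/h.
water reaching the mixer = 299.02 (from concentrate) + 790.6×0.935 = 1038.2 kg/h.
Product flow = 823.27 + 790.6 = 1613.9 kg/h; water fraction = 0.643.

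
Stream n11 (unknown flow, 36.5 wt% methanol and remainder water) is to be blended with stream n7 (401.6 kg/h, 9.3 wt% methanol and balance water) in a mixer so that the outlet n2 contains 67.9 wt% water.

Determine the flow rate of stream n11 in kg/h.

Let n11 be the unknown flow. Total out = 401.6 + n11.
water balance: 364.25 + 0.635·n11 = 0.679·(401.6 + n11)
(0.635 − 0.679)·n11 = 0.679×401.6 − 364.25 = -91.565
n11 = -91.565 / -0.044 = 2081 kg/h

2081 kg/h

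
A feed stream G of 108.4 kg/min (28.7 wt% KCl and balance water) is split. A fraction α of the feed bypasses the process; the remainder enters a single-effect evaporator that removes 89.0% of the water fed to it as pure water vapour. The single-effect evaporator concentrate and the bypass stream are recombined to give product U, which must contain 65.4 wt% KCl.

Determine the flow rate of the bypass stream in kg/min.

12.54 kg/min

All 108.4×0.287 = 31.111 kg/min of KCl reaches U, so U = 31.111/0.654 = 47.57 kg/min and vapour = 60.83 kg/min.
The evaporator receives (1−α)·108.4 of feed at 0.713 water and removes 0.890 of that water:
0.890×0.713×(1−α)×108.4 = 60.83
(1−α) = 60.83/68.787 = 0.8843;  α = 0.1157.
Bypass flow = 0.1157×108.4 = 12.54 kg/min.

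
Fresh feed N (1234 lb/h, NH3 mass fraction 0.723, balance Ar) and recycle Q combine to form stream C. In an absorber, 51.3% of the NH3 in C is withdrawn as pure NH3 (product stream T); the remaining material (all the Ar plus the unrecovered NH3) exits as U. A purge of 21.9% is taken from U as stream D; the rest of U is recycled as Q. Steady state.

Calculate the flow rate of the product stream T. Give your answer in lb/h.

NH3 in C: m_A = 1234×0.723 + (1−0.219)·(1−0.513)·m_A, so m_A = 892.18/0.6197 = 1439.8 lb/h.
Product T = 0.513×1439.8 = 738.62 lb/h.

738.6 lb/h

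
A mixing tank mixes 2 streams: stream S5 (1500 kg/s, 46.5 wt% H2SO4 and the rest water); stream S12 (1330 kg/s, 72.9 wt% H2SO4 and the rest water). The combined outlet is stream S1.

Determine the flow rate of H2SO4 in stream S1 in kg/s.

1667 kg/s

H2SO4 out = H2SO4 in = 1500×0.465 + 1330×0.729 = 1667.1 kg/s.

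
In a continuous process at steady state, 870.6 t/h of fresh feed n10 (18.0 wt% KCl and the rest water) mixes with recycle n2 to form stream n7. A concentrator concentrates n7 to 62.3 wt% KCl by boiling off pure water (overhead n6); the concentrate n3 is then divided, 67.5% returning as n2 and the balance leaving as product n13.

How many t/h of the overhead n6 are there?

619.1 t/h

Overall KCl balance (none leaves overhead): KCl in fresh feed = KCl in product, i.e. 870.6×0.180 = (1−0.675)·n3·0.623.
n3 = 156.71/(0.623×0.325) = 773.96 t/h.
Recycle n2 = 0.675×773.96 = 522.42 t/h.
Combined feed n7 = 870.6 + 522.42 = 1393 t/h.
Overhead n6 = n7 − n3 = 1393 − 773.96 = 619.06 t/h.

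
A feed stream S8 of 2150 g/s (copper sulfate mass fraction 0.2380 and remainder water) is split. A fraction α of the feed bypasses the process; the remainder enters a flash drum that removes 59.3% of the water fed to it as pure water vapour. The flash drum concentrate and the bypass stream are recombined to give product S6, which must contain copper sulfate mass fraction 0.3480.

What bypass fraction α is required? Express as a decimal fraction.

0.300

All 2150×0.238 = 511.7 g/s of copper sulfate reaches S6, so S6 = 511.7/0.348 = 1470.4 g/s and vapour = 679.6 g/s.
The evaporator receives (1−α)·2150 of feed at 0.762 water and removes 0.593 of that water:
0.593×0.762×(1−α)×2150 = 679.6
(1−α) = 679.6/971.51 = 0.6995;  α = 0.3005.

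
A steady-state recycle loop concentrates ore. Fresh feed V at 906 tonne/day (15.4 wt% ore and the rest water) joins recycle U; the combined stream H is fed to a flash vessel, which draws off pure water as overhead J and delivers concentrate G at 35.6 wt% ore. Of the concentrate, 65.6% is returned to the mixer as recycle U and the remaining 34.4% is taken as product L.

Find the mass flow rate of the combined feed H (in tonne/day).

1653 tonne/day

Overall ore balance (none leaves overhead): ore in fresh feed = ore in product, i.e. 906×0.154 = (1−0.656)·G·0.356.
G = 139.52/(0.356×0.344) = 1139.3 tonne/day.
Recycle U = 0.656×1139.3 = 747.38 tonne/day.
Combined feed H = 906 + 747.38 = 1653.4 tonne/day.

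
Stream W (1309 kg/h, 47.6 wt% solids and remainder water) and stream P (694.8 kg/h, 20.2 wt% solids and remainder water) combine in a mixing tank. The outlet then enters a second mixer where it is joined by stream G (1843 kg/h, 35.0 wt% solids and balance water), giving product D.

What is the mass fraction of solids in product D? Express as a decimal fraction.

Overall, product flow = 3846.8 kg/h.
solids in = 1309×0.476 + 694.8×0.202 + 1843×0.350 = 1408.5 kg/h.
solids fraction in D = 0.366.

0.366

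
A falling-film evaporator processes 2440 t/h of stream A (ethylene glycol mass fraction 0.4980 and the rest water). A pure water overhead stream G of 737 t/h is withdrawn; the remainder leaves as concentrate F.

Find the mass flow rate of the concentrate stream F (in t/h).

Concentrate = 2440 − 737 = 1703 t/h.

1703 t/h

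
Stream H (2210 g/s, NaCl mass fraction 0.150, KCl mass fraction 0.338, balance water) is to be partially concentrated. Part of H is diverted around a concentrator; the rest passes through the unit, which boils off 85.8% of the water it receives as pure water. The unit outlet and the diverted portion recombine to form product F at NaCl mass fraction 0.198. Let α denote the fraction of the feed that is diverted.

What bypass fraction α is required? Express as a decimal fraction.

All 2210×0.150 = 331.5 g/s of NaCl reaches F, so F = 331.5/0.198 = 1674.2 g/s and vapour = 535.76 g/s.
The evaporator receives (1−α)·2210 of feed at 0.512 water and removes 0.858 of that water:
0.858×0.512×(1−α)×2210 = 535.76
(1−α) = 535.76/970.84 = 0.5518;  α = 0.4482.

0.448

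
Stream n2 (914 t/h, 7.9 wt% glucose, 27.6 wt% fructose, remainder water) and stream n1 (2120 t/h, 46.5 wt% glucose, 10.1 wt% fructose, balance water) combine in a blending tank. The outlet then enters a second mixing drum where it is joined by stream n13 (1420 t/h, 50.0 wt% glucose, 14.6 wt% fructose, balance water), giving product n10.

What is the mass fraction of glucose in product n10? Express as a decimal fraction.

0.397

Overall, product flow = 4454 t/h.
glucose in = 914×0.079 + 2120×0.465 + 1420×0.500 = 1768 t/h.
glucose fraction in n10 = 0.397.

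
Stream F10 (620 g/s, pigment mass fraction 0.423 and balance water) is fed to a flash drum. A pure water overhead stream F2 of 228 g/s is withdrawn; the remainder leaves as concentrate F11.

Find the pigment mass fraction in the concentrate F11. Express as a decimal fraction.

pigment is not removed: 620×0.423 = 262.26 g/s of pigment enters F11.
Concentrate = 620 − 228 = 392 g/s.
Mass fraction = 262.26/392 = 0.669.

0.669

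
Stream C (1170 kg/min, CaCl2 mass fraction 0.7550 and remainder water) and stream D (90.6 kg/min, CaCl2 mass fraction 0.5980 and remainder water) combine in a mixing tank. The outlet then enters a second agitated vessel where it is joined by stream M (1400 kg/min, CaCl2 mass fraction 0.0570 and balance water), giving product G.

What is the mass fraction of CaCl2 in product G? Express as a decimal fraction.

0.3824

Overall, product flow = 2660.6 kg/min.
CaCl2 in = 1170×0.755 + 90.6×0.598 + 1400×0.057 = 1017.3 kg/min.
CaCl2 fraction in G = 0.3824.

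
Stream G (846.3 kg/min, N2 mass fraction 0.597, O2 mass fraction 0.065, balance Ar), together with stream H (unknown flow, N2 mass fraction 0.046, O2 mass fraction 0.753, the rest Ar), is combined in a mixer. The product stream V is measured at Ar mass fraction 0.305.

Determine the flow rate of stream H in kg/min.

Let H be the unknown flow. Total out = 846.3 + H.
Ar balance: 286.05 + 0.201·H = 0.305·(846.3 + H)
(0.201 − 0.305)·H = 0.305×846.3 − 286.05 = -27.928
H = -27.928 / -0.104 = 268.54 kg/min

268.5 kg/min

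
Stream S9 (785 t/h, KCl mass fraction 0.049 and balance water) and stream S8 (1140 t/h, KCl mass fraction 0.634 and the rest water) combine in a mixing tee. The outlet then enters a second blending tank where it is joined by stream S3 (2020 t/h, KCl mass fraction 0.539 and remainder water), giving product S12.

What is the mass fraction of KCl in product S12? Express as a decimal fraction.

0.469

Overall, product flow = 3945 t/h.
KCl in = 785×0.049 + 1140×0.634 + 2020×0.539 = 1850 t/h.
KCl fraction in S12 = 0.469.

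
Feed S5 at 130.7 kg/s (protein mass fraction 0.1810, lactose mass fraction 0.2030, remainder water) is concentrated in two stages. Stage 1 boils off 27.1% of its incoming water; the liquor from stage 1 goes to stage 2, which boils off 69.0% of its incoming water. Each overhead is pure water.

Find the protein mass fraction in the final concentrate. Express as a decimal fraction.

0.3459

water in feed = 130.7×0.616 = 80.511 kg/s.
After stage 1: water left = (1−0.271)×80.511 = 58.693; stream total = 108.88 kg/s.
After stage 2: water left = (1−0.690)×58.693 = 18.195; final concentrate = 68.384 kg/s.
protein fraction = 23.657/68.384 = 0.3459.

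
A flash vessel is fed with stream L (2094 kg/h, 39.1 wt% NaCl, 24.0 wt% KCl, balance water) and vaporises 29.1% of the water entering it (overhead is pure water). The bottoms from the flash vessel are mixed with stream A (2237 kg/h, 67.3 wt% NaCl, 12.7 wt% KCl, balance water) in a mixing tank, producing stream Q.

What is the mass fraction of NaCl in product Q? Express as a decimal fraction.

Vapour removed = 0.291×0.369×2094 = 224.85 kg/h; concentrate = 1869.1 kg/h.
NaCl reaching the mixer = 818.75 (from concentrate) + 2237×0.673 = 2324.3 kg/h.
Product flow = 1869.1 + 2237 = 4106.1 kg/h; NaCl fraction = 0.566.

0.566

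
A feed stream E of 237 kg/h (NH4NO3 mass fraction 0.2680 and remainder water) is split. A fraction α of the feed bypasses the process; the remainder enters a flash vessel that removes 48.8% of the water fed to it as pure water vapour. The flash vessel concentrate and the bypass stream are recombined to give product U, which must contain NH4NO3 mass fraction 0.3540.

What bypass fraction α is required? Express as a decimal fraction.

All 237×0.268 = 63.516 kg/h of NH4NO3 reaches U, so U = 63.516/0.354 = 179.42 kg/h and vapour = 57.576 kg/h.
The evaporator receives (1−α)·237 of feed at 0.732 water and removes 0.488 of that water:
0.488×0.732×(1−α)×237 = 57.576
(1−α) = 57.576/84.66 = 0.6801;  α = 0.3199.

0.320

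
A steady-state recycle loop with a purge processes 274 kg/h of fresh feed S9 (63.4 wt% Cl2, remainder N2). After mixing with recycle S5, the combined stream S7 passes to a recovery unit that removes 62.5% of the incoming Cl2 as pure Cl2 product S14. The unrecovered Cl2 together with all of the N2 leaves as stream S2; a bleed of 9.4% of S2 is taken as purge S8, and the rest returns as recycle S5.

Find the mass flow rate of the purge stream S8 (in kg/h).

N2 enters only via S9 and leaves only via the purge: 274×0.366 = 0.094×(N2 in S2), and the recovery unit passes all N2, so N2 in S7 = N2 in S2 = 1066.9 kg/h.
Cl2 in S7: m_A = 274×0.634 + (1−0.094)·(1−0.625)·m_A, so m_A = 173.72/0.6603 = 263.11 kg/h.
S2 = (1−0.625)×263.11 + 1066.9 = 1165.5 kg/h.
Purge S8 = 0.094×1165.5 = 109.56 kg/h.

109.6 kg/h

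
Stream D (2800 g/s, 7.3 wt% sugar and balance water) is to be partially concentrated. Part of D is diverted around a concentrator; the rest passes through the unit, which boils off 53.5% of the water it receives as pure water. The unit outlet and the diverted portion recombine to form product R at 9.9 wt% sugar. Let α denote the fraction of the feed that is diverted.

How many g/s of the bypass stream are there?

1317 g/s

All 2800×0.073 = 204.4 g/s of sugar reaches R, so R = 204.4/0.099 = 2064.6 g/s and vapour = 735.35 g/s.
The evaporator receives (1−α)·2800 of feed at 0.927 water and removes 0.535 of that water:
0.535×0.927×(1−α)×2800 = 735.35
(1−α) = 735.35/1388.6 = 0.5295;  α = 0.4705.
Bypass flow = 0.4705×2800 = 1317.3 g/s.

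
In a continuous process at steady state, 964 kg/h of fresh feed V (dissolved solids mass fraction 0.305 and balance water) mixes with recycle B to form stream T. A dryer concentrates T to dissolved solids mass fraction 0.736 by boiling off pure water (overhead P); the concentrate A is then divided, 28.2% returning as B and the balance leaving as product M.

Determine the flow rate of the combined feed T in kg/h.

Overall dissolved solids balance (none leaves overhead): dissolved solids in fresh feed = dissolved solids in product, i.e. 964×0.305 = (1−0.282)·A·0.736.
A = 294.02/(0.736×0.718) = 556.38 kg/h.
Recycle B = 0.282×556.38 = 156.9 kg/h.
Combined feed T = 964 + 156.9 = 1120.9 kg/h.

1121 kg/h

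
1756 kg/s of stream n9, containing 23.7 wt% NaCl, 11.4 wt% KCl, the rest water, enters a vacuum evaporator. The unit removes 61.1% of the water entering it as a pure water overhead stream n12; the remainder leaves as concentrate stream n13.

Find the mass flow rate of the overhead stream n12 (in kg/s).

696.3 kg/s

water entering = 1756×0.649 = 1139.6 kg/s; overhead removed = 0.611×1139.6 = 696.32 kg/s.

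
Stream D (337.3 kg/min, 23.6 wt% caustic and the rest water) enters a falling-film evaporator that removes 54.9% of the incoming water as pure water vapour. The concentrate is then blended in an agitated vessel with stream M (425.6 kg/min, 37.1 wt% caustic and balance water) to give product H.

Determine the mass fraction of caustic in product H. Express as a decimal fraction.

0.3822

Vapour removed = 0.549×0.764×337.3 = 141.48 kg/min; concentrate = 195.82 kg/min.
caustic reaching the mixer = 79.603 (from concentrate) + 425.6×0.371 = 237.5 kg/min.
Product flow = 195.82 + 425.6 = 621.42 kg/min; caustic fraction = 0.3822.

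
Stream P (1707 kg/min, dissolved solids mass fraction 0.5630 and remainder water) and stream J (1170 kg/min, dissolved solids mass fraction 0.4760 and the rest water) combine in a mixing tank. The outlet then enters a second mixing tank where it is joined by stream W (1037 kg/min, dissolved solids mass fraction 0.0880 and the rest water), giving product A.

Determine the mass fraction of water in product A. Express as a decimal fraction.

Overall, product flow = 3914 kg/min.
water in = 1707×0.437 + 1170×0.524 + 1037×0.912 = 2304.8 kg/min.
water fraction in A = 0.5889.

0.5889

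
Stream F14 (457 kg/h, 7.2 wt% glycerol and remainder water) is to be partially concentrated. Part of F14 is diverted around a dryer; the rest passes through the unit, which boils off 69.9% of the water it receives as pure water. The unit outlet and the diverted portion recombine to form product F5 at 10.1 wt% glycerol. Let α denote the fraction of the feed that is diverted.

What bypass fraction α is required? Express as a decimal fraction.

0.557

All 457×0.072 = 32.904 kg/h of glycerol reaches F5, so F5 = 32.904/0.101 = 325.78 kg/h and vapour = 131.22 kg/h.
The evaporator receives (1−α)·457 of feed at 0.928 water and removes 0.699 of that water:
0.699×0.928×(1−α)×457 = 131.22
(1−α) = 131.22/296.44 = 0.4426;  α = 0.5574.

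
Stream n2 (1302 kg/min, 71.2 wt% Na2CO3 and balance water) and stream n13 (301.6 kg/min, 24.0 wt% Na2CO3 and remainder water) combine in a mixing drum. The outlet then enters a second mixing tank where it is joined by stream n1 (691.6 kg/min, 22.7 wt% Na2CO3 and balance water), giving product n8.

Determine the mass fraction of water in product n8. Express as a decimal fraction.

0.496

Overall, product flow = 2295.2 kg/min.
water in = 1302×0.288 + 301.6×0.760 + 691.6×0.773 = 1138.8 kg/min.
water fraction in n8 = 0.496.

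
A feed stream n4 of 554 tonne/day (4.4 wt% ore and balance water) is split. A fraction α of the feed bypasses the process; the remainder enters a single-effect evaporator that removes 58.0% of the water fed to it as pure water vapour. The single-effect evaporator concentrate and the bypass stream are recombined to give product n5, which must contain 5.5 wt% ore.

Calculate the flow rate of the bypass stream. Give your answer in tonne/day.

All 554×0.044 = 24.376 tonne/day of ore reaches n5, so n5 = 24.376/0.055 = 443.2 tonne/day and vapour = 110.8 tonne/day.
The evaporator receives (1−α)·554 of feed at 0.956 water and removes 0.580 of that water:
0.580×0.956×(1−α)×554 = 110.8
(1−α) = 110.8/307.18 = 0.3607;  α = 0.6393.
Bypass flow = 0.6393×554 = 354.17 tonne/day.

354.2 tonne/day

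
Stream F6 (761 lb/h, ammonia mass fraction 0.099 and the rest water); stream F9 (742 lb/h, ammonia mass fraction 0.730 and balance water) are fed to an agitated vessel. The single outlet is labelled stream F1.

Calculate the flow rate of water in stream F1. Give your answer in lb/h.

886 lb/h

water out = water in = 761×0.901 + 742×0.270 = 886 lb/h.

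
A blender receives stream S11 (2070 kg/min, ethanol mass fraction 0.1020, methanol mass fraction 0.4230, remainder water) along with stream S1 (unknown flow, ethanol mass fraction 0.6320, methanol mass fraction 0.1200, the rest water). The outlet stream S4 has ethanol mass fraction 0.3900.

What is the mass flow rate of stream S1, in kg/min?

2463 kg/min

Let S1 be the unknown flow. Total out = 2070 + S1.
ethanol balance: 211.14 + 0.632·S1 = 0.390·(2070 + S1)
(0.632 − 0.390)·S1 = 0.390×2070 − 211.14 = 596.16
S1 = 596.16 / 0.242 = 2463.5 kg/min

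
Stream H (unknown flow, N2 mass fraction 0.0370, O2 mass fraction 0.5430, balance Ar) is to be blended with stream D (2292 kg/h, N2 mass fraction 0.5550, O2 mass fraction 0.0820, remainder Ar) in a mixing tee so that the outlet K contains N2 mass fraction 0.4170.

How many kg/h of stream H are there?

832.4 kg/h

Let H be the unknown flow. Total out = 2292 + H.
N2 balance: 1272.1 + 0.037·H = 0.417·(2292 + H)
(0.037 − 0.417)·H = 0.417×2292 − 1272.1 = -316.3
H = -316.3 / -0.380 = 832.36 kg/h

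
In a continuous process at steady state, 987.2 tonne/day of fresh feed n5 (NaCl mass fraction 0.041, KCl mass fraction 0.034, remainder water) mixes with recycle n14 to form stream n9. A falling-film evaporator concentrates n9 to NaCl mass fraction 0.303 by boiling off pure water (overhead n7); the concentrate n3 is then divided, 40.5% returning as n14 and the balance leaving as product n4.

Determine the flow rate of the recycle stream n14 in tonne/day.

90.93 tonne/day

Overall NaCl balance (none leaves overhead): NaCl in fresh feed = NaCl in product, i.e. 987.2×0.041 = (1−0.405)·n3·0.303.
n3 = 40.475/(0.303×0.595) = 224.51 tonne/day.
Recycle n14 = 0.405×224.51 = 90.925 tonne/day.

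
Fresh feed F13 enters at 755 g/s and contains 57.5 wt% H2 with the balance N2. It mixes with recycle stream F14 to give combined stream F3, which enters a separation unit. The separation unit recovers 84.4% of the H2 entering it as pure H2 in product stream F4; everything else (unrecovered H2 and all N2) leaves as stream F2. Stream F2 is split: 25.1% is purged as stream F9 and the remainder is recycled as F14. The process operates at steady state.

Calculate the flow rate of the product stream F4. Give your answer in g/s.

414.9 g/s

H2 in F3: m_A = 755×0.575 + (1−0.251)·(1−0.844)·m_A, so m_A = 434.12/0.8832 = 491.56 g/s.
Product F4 = 0.844×491.56 = 414.88 g/s.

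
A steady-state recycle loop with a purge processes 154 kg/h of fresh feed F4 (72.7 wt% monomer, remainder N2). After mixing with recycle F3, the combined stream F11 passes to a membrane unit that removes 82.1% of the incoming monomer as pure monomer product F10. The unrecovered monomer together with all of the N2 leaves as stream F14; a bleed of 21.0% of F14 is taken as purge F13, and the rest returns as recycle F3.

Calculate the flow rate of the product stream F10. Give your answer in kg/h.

monomer in F11: m_A = 154×0.727 + (1−0.210)·(1−0.821)·m_A, so m_A = 111.96/0.8586 = 130.4 kg/h.
Product F10 = 0.821×130.4 = 107.06 kg/h.

107.1 kg/h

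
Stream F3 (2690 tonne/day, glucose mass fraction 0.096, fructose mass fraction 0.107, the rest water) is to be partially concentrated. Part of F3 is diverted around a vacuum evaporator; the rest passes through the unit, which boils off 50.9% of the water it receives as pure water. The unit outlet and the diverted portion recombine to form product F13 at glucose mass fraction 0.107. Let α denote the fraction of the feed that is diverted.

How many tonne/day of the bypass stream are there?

2008 tonne/day

All 2690×0.096 = 258.24 tonne/day of glucose reaches F13, so F13 = 258.24/0.107 = 2413.5 tonne/day and vapour = 276.54 tonne/day.
The evaporator receives (1−α)·2690 of feed at 0.797 water and removes 0.509 of that water:
0.509×0.797×(1−α)×2690 = 276.54
(1−α) = 276.54/1091.3 = 0.2534;  α = 0.7466.
Bypass flow = 0.7466×2690 = 2008.3 tonne/day.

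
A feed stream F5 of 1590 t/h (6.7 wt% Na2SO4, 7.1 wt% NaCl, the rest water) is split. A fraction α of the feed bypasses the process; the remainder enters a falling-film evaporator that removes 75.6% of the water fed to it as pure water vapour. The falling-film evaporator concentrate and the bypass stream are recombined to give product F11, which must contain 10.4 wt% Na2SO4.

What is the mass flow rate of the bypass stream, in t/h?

All 1590×0.067 = 106.53 t/h of Na2SO4 reaches F11, so F11 = 106.53/0.104 = 1024.3 t/h and vapour = 565.67 t/h.
The evaporator receives (1−α)·1590 of feed at 0.862 water and removes 0.756 of that water:
0.756×0.862×(1−α)×1590 = 565.67
(1−α) = 565.67/1036.2 = 0.5459;  α = 0.4541.
Bypass flow = 0.4541×1590 = 721.97 t/h.

722 t/h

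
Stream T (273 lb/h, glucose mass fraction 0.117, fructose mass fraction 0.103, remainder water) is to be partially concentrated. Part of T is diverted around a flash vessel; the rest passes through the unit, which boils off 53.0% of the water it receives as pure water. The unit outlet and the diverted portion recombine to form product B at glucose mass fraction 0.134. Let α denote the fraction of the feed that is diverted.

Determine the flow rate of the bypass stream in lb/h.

189.2 lb/h

All 273×0.117 = 31.941 lb/h of glucose reaches B, so B = 31.941/0.134 = 238.37 lb/h and vapour = 34.634 lb/h.
The evaporator receives (1−α)·273 of feed at 0.780 water and removes 0.530 of that water:
0.530×0.780×(1−α)×273 = 34.634
(1−α) = 34.634/112.86 = 0.3069;  α = 0.6931.
Bypass flow = 0.6931×273 = 189.22 lb/h.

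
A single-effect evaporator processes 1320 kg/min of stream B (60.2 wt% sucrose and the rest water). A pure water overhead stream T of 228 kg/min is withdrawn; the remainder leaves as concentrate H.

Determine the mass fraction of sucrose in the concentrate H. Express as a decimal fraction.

sucrose is not removed: 1320×0.602 = 794.64 kg/min of sucrose enters H.
Concentrate = 1320 − 228 = 1092 kg/min.
Mass fraction = 794.64/1092 = 0.728.

0.728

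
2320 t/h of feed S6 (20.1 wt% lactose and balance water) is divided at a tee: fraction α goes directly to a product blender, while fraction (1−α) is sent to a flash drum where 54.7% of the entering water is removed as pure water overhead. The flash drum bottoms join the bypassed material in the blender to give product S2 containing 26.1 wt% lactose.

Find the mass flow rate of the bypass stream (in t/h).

All 2320×0.201 = 466.32 t/h of lactose reaches S2, so S2 = 466.32/0.261 = 1786.7 t/h and vapour = 533.33 t/h.
The evaporator receives (1−α)·2320 of feed at 0.799 water and removes 0.547 of that water:
0.547×0.799×(1−α)×2320 = 533.33
(1−α) = 533.33/1014 = 0.5260;  α = 0.4740.
Bypass flow = 0.4740×2320 = 1099.7 t/h.

1100 t/h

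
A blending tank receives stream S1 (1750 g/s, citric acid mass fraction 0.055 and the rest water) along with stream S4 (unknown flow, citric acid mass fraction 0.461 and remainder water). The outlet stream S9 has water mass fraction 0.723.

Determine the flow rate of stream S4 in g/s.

Let S4 be the unknown flow. Total out = 1750 + S4.
water balance: 1653.8 + 0.539·S4 = 0.723·(1750 + S4)
(0.539 − 0.723)·S4 = 0.723×1750 − 1653.8 = -388.5
S4 = -388.5 / -0.184 = 2111.4 g/s

2111 g/s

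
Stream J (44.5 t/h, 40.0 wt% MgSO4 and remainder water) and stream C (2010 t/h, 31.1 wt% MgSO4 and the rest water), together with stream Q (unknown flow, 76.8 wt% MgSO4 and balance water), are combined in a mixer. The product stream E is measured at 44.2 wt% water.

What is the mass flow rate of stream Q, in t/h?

Let Q be the unknown flow. Total out = 2054.5 + Q.
water balance: 1411.6 + 0.232·Q = 0.442·(2054.5 + Q)
(0.232 − 0.442)·Q = 0.442×2054.5 − 1411.6 = -503.5
Q = -503.5 / -0.210 = 2397.6 t/h

2398 t/h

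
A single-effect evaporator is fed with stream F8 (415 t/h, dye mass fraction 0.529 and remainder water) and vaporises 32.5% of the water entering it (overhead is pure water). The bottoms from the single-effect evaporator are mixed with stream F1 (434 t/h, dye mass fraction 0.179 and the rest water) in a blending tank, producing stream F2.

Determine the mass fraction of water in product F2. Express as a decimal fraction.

0.622

Vapour removed = 0.325×0.471×415 = 63.526 t/h; concentrate = 351.47 t/h.
water reaching the mixer = 131.94 (from concentrate) + 434×0.821 = 488.25 t/h.
Product flow = 351.47 + 434 = 785.47 t/h; water fraction = 0.622.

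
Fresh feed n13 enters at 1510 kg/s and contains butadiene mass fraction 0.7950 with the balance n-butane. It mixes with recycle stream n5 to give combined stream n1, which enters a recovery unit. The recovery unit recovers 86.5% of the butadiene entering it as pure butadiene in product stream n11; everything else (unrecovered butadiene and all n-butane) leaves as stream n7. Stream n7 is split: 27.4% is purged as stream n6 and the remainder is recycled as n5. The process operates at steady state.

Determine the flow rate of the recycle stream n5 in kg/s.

950.6 kg/s

n-butane enters only via n13 and leaves only via the purge: 1510×0.205 = 0.274×(n-butane in n7), and the recovery unit passes all n-butane, so n-butane in n1 = n-butane in n7 = 1129.7 kg/s.
butadiene in n1: m_A = 1510×0.795 + (1−0.274)·(1−0.865)·m_A, so m_A = 1200.5/0.9020 = 1330.9 kg/s.
n7 = (1−0.865)×1330.9 + 1129.7 = 1309.4 kg/s.
Recycle n5 = (1−0.274)×1309.4 = 950.64 kg/s.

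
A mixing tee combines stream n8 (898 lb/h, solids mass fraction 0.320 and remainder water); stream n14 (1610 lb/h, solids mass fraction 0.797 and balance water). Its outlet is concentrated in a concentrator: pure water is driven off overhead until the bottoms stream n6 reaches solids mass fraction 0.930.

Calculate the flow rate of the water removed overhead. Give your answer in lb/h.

solids entering = 898×0.320 + 1610×0.797 = 1570.5 lb/h.
All solids reports to n6, so n6 = 1570.5/0.930 = 1688.7 lb/h.
Total feed = 2508 lb/h; overhead = 2508 − 1688.7 = 819.26 lb/h.

819.3 lb/h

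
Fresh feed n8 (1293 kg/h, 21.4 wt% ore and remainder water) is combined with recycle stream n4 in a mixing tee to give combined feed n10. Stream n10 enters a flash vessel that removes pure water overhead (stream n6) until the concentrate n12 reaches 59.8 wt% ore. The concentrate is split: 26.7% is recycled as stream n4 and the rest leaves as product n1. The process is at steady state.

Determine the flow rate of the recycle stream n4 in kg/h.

Overall ore balance (none leaves overhead): ore in fresh feed = ore in product, i.e. 1293×0.214 = (1−0.267)·n12·0.598.
n12 = 276.7/(0.598×0.733) = 631.26 kg/h.
Recycle n4 = 0.267×631.26 = 168.55 kg/h.

168.5 kg/h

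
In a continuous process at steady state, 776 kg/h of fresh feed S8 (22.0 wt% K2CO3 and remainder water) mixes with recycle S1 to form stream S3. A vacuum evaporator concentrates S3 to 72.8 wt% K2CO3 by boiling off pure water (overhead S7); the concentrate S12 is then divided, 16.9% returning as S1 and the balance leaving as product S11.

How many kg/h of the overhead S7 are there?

Overall K2CO3 balance (none leaves overhead): K2CO3 in fresh feed = K2CO3 in product, i.e. 776×0.220 = (1−0.169)·S12·0.728.
S12 = 170.72/(0.728×0.831) = 282.2 kg/h.
Recycle S1 = 0.169×282.2 = 47.691 kg/h.
Combined feed S3 = 776 + 47.691 = 823.69 kg/h.
Overhead S7 = S3 − S12 = 823.69 − 282.2 = 541.49 kg/h.

541.5 kg/h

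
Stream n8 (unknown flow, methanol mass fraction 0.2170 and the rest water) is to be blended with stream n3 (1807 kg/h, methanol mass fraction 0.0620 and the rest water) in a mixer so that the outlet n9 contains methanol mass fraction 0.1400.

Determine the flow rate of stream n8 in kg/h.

1830 kg/h

Let n8 be the unknown flow. Total out = 1807 + n8.
methanol balance: 112.03 + 0.217·n8 = 0.140·(1807 + n8)
(0.217 − 0.140)·n8 = 0.140×1807 − 112.03 = 140.95
n8 = 140.95 / 0.077 = 1830.5 kg/h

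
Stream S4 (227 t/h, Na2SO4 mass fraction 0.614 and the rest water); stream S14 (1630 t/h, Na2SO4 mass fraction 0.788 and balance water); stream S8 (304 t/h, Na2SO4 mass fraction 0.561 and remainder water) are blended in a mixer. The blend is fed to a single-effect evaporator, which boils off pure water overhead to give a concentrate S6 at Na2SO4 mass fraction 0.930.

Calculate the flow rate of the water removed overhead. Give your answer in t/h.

446.6 t/h

Na2SO4 entering = 227×0.614 + 1630×0.788 + 304×0.561 = 1594.4 t/h.
All Na2SO4 reports to S6, so S6 = 1594.4/0.930 = 1714.4 t/h.
Total feed = 2161 t/h; overhead = 2161 − 1714.4 = 446.63 t/h.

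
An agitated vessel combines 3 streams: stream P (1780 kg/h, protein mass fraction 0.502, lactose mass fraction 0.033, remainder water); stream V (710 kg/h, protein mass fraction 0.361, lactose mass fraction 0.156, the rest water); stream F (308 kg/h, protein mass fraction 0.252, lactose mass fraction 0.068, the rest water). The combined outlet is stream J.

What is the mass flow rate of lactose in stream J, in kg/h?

190.4 kg/h

lactose out = lactose in = 1780×0.033 + 710×0.156 + 308×0.068 = 190.44 kg/h.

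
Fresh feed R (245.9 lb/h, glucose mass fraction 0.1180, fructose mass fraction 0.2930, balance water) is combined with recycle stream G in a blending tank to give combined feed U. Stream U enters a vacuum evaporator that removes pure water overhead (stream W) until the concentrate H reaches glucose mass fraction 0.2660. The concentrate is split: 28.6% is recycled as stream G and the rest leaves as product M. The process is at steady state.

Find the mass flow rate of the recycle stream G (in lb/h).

43.69 lb/h

Overall glucose balance (none leaves overhead): glucose in fresh feed = glucose in product, i.e. 245.9×0.118 = (1−0.286)·H·0.266.
H = 29.016/(0.266×0.714) = 152.78 lb/h.
Recycle G = 0.286×152.78 = 43.694 lb/h.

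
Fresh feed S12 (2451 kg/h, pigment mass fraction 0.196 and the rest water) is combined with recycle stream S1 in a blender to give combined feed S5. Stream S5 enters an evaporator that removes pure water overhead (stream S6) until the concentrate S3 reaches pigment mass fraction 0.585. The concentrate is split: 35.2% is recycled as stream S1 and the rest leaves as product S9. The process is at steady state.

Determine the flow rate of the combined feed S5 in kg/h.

2897 kg/h

Overall pigment balance (none leaves overhead): pigment in fresh feed = pigment in product, i.e. 2451×0.196 = (1−0.352)·S3·0.585.
S3 = 480.4/(0.585×0.648) = 1267.3 kg/h.
Recycle S1 = 0.352×1267.3 = 446.08 kg/h.
Combined feed S5 = 2451 + 446.08 = 2897.1 kg/h.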